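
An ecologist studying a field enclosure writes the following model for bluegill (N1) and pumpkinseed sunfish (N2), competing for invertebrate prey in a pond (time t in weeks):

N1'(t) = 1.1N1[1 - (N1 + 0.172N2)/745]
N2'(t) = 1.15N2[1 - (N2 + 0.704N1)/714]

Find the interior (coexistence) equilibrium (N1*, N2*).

N1* ≈ 708, N2* ≈ 216

Setting both brackets to zero gives the nullclines N1 + 0.172N2 = 745 and 0.704N1 + N2 = 714.
Substituting N2 = 714 - 0.704N1 into the first: N1(1 - 0.172·0.704) = 745 - 0.172·714.
So N1* = 622/0.879 = 708, and then N2* = 714 - 0.704·708 = 216.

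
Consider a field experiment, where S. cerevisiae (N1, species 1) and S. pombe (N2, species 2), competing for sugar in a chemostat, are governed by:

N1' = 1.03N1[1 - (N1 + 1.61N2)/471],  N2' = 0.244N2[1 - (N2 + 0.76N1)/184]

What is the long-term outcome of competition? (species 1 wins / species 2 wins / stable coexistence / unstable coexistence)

species 1 excludes species 2

Compare the nullcline intercepts: K1/α12 = 471/1.61 = 293 > K2 = 184; K2/α21 = 184/0.76 = 242 < K1 = 471.
Since the inequalities point opposite ways, species 1 can invade but species 2 cannot.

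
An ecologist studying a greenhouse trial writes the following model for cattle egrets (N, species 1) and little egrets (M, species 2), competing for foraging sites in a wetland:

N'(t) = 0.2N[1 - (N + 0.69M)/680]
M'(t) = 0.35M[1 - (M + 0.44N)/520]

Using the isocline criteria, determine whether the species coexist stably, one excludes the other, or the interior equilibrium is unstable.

Compare the nullcline intercepts: K1/α12 = 680/0.69 = 986 > K2 = 520; K2/α21 = 520/0.44 = 1180 > K1 = 680.
Since both inequalities hold, each species can invade when rare, so the interior equilibrium is stable.

stable coexistence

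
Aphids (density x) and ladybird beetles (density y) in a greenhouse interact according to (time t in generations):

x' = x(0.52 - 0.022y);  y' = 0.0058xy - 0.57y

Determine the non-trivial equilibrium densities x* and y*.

x* ≈ 98.3, y* ≈ 23.6

Set dy/dt = 0 with y > 0: 0.0058x - 0.57 = 0, so x* = 0.57/0.0058 = 98.3.
Set dx/dt = 0 with x > 0: 0.52 - 0.022y = 0, so y* = 0.52/0.022 = 23.6.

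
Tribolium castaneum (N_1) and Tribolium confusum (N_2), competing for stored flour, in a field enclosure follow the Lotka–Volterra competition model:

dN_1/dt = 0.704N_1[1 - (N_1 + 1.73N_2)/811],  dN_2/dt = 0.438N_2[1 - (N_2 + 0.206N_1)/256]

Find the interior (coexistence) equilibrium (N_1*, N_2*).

N_1* ≈ 572, N_2* ≈ 138

Setting both brackets to zero gives the nullclines N_1 + 1.73N_2 = 811 and 0.206N_1 + N_2 = 256.
Substituting N_2 = 256 - 0.206N_1 into the first: N_1(1 - 1.73·0.206) = 811 - 1.73·256.
So N_1* = 368/0.644 = 572, and then N_2* = 256 - 0.206·572 = 138.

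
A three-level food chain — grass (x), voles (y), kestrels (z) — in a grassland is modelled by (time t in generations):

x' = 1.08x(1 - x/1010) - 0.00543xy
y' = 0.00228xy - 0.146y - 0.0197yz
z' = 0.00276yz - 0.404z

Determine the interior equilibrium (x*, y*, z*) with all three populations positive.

x* ≈ 267, y* ≈ 146, z* ≈ 23.5

From dz/dt = 0: 0.00276y* = 0.404, so y* = 146.
From dx/dt = 0: 1.08(1 - x*/1010) = 0.00543·146, giving x* = 1010·(1 - 0.736) = 267.
From dy/dt = 0: 0.00228·267 - 0.146 = 0.0197z*, so z* = 0.462/0.0197 = 23.5.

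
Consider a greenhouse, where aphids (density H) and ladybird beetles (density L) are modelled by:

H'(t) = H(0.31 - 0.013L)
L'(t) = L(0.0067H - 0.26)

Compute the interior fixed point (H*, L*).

Set dL/dt = 0 with L > 0: 0.0067H - 0.26 = 0, so H* = 0.26/0.0067 = 38.8.
Set dH/dt = 0 with H > 0: 0.31 - 0.013L = 0, so L* = 0.31/0.013 = 23.8.

H* ≈ 38.8, L* ≈ 23.8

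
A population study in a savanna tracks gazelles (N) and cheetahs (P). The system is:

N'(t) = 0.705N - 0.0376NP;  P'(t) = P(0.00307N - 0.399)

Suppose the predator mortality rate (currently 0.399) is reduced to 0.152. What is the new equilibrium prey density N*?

N* ≈ 49.5

At the interior fixed point, setting dP/dt = 0 with P > 0 fixes N* = (predator death rate)/(NP coefficient) — independent of the other coefficients.
With the change, N* = 0.152/0.00307 = 49.5; it falls from 130.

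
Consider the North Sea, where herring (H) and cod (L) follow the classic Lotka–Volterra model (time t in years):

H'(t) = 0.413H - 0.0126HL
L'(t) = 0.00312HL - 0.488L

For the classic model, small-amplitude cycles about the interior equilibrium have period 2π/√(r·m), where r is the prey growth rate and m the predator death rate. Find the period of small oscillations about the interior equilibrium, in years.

Here r = 0.413 and m = 0.488, so r·m = 0.202.
ω = √0.202 = 0.449 per year, hence T = 2π/ω ≈ 14 years.

T ≈ 14 years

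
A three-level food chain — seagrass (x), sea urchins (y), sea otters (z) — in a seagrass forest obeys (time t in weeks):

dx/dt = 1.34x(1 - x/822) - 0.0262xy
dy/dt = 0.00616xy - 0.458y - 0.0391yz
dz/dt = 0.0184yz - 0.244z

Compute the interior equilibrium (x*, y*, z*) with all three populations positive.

x* ≈ 609, y* ≈ 13.3, z* ≈ 84.2

From dz/dt = 0: 0.0184y* = 0.244, so y* = 13.3.
From dx/dt = 0: 1.34(1 - x*/822) = 0.0262·13.3, giving x* = 822·(1 - 0.259) = 609.
From dy/dt = 0: 0.00616·609 - 0.458 = 0.0391z*, so z* = 3.29/0.0391 = 84.2.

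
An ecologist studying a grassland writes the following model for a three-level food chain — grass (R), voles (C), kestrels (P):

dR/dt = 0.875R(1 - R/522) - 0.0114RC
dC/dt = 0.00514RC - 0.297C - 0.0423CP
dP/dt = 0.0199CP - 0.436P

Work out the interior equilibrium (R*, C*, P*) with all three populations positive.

R* ≈ 373, C* ≈ 21.9, P* ≈ 38.3

From dP/dt = 0: 0.0199C* = 0.436, so C* = 21.9.
From dR/dt = 0: 0.875(1 - R*/522) = 0.0114·21.9, giving R* = 522·(1 - 0.285) = 373.
From dC/dt = 0: 0.00514·373 - 0.297 = 0.0423P*, so P* = 1.62/0.0423 = 38.3.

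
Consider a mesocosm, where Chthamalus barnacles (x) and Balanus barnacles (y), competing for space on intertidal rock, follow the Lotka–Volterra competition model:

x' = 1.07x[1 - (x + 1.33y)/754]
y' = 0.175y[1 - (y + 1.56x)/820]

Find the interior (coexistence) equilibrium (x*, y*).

Setting both brackets to zero gives the nullclines x + 1.33y = 754 and 1.56x + y = 820.
Substituting y = 820 - 1.56x into the first: x(1 - 1.33·1.56) = 754 - 1.33·820.
So x* = -337/-1.07 = 313, and then y* = 820 - 1.56·313 = 331.

x* ≈ 313, y* ≈ 331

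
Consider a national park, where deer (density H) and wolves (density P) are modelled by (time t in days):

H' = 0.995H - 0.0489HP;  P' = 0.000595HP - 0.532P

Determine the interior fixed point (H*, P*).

H* ≈ 894, P* ≈ 20.3

Set dP/dt = 0 with P > 0: 0.000595H - 0.532 = 0, so H* = 0.532/0.000595 = 894.
Set dH/dt = 0 with H > 0: 0.995 - 0.0489P = 0, so P* = 0.995/0.0489 = 20.3.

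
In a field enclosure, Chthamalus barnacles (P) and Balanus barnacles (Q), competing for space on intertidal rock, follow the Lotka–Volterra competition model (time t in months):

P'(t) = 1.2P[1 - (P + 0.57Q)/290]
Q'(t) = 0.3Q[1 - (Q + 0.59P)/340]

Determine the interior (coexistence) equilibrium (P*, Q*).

P* ≈ 145, Q* ≈ 254

Setting both brackets to zero gives the nullclines P + 0.57Q = 290 and 0.59P + Q = 340.
Substituting Q = 340 - 0.59P into the first: P(1 - 0.57·0.59) = 290 - 0.57·340.
So P* = 96.2/0.664 = 145, and then Q* = 340 - 0.59·145 = 254.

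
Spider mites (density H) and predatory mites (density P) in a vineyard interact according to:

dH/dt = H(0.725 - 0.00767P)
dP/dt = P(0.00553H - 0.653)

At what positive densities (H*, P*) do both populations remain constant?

Set dP/dt = 0 with P > 0: 0.00553H - 0.653 = 0, so H* = 0.653/0.00553 = 118.
Set dH/dt = 0 with H > 0: 0.725 - 0.00767P = 0, so P* = 0.725/0.00767 = 94.5.

H* ≈ 118, P* ≈ 94.5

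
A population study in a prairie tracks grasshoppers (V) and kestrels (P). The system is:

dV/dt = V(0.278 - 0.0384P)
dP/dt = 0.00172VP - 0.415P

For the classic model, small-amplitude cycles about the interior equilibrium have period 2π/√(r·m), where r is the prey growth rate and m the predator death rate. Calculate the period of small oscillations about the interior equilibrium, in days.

T ≈ 18.5 days

Here r = 0.278 and m = 0.415, so r·m = 0.115.
ω = √0.115 = 0.34 per day, hence T = 2π/ω ≈ 18.5 days.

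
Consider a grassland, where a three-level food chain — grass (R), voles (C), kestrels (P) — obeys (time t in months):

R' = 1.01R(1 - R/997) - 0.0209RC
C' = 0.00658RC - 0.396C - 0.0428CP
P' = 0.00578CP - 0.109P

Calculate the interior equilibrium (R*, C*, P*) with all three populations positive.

R* ≈ 608, C* ≈ 18.9, P* ≈ 84.2

From dP/dt = 0: 0.00578C* = 0.109, so C* = 18.9.
From dR/dt = 0: 1.01(1 - R*/997) = 0.0209·18.9, giving R* = 997·(1 - 0.39) = 608.
From dC/dt = 0: 0.00658·608 - 0.396 = 0.0428P*, so P* = 3.6/0.0428 = 84.2.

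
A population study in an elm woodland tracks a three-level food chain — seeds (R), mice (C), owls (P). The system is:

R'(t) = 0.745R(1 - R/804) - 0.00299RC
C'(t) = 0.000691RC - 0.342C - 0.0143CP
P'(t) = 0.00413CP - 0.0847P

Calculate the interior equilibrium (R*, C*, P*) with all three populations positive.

R* ≈ 738, C* ≈ 20.5, P* ≈ 11.7

From dP/dt = 0: 0.00413C* = 0.0847, so C* = 20.5.
From dR/dt = 0: 0.745(1 - R*/804) = 0.00299·20.5, giving R* = 804·(1 - 0.0823) = 738.
From dC/dt = 0: 0.000691·738 - 0.342 = 0.0143P*, so P* = 0.168/0.0143 = 11.7.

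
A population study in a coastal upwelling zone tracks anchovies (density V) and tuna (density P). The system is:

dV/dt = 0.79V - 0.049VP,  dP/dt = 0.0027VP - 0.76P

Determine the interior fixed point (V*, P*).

V* ≈ 281, P* ≈ 16.1

Set dP/dt = 0 with P > 0: 0.0027V - 0.76 = 0, so V* = 0.76/0.0027 = 281.
Set dV/dt = 0 with V > 0: 0.79 - 0.049P = 0, so P* = 0.79/0.049 = 16.1.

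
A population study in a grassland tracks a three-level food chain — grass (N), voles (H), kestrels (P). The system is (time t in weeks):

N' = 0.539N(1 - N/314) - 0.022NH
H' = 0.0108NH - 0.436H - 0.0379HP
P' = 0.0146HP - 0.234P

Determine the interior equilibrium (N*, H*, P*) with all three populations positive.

N* ≈ 109, H* ≈ 16, P* ≈ 19.4

From dP/dt = 0: 0.0146H* = 0.234, so H* = 16.
From dN/dt = 0: 0.539(1 - N*/314) = 0.022·16, giving N* = 314·(1 - 0.654) = 109.
From dH/dt = 0: 0.0108·109 - 0.436 = 0.0379P*, so P* = 0.737/0.0379 = 19.4.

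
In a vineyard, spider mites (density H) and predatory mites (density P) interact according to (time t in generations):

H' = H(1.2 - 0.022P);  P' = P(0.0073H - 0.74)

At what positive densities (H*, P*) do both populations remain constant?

Set dP/dt = 0 with P > 0: 0.0073H - 0.74 = 0, so H* = 0.74/0.0073 = 101.
Set dH/dt = 0 with H > 0: 1.2 - 0.022P = 0, so P* = 1.2/0.022 = 54.5.

H* ≈ 101, P* ≈ 54.5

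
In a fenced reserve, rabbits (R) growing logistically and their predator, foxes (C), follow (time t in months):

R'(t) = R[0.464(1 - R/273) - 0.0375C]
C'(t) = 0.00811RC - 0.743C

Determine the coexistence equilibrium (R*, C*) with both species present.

R* ≈ 91.6, C* ≈ 8.22

From dC/dt = 0 with C > 0: 0.00811R* = 0.743, so R* = 91.6.
Substitute into dR/dt = 0: 0.464(1 - 91.6/273) = 0.0375C*.
The bracket is 0.664, giving C* = 0.308/0.0375 = 8.22.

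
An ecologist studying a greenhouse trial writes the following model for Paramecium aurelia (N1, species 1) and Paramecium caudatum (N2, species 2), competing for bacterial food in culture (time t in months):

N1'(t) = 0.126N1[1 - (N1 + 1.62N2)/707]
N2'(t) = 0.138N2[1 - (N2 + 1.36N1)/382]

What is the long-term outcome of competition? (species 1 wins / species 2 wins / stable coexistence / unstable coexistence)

species 1 excludes species 2

Compare the nullcline intercepts: K1/α12 = 707/1.62 = 436 > K2 = 382; K2/α21 = 382/1.36 = 281 < K1 = 707.
Since the inequalities point opposite ways, species 1 can invade but species 2 cannot.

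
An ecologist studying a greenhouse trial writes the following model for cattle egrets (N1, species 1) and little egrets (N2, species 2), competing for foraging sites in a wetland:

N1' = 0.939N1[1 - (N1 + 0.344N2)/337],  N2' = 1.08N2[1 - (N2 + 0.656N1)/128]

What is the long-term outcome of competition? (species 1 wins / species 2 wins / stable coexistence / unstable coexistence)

species 1 excludes species 2

Compare the nullcline intercepts: K1/α12 = 337/0.344 = 980 > K2 = 128; K2/α21 = 128/0.656 = 195 < K1 = 337.
Since the inequalities point opposite ways, species 1 can invade but species 2 cannot.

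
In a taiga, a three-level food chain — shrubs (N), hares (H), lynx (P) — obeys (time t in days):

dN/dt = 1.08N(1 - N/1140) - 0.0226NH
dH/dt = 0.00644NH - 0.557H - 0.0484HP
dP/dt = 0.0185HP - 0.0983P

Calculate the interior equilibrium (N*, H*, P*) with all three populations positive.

From dP/dt = 0: 0.0185H* = 0.0983, so H* = 5.31.
From dN/dt = 0: 1.08(1 - N*/1140) = 0.0226·5.31, giving N* = 1140·(1 - 0.111) = 1010.
From dH/dt = 0: 0.00644·1010 - 0.557 = 0.0484P*, so P* = 5.97/0.0484 = 123.

N* ≈ 1010, H* ≈ 5.31, P* ≈ 123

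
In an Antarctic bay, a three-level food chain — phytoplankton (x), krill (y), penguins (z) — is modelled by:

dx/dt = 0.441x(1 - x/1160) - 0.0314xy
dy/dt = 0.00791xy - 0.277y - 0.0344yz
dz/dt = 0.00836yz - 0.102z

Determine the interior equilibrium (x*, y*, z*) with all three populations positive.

x* ≈ 152, y* ≈ 12.2, z* ≈ 27

From dz/dt = 0: 0.00836y* = 0.102, so y* = 12.2.
From dx/dt = 0: 0.441(1 - x*/1160) = 0.0314·12.2, giving x* = 1160·(1 - 0.869) = 152.
From dy/dt = 0: 0.00791·152 - 0.277 = 0.0344z*, so z* = 0.927/0.0344 = 27.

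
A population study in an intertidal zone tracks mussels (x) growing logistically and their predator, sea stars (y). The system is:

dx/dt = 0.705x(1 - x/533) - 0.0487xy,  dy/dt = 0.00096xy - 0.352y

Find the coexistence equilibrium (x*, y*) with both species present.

x* ≈ 367, y* ≈ 4.52

From dy/dt = 0 with y > 0: 0.00096x* = 0.352, so x* = 367.
Substitute into dx/dt = 0: 0.705(1 - 367/533) = 0.0487y*.
The bracket is 0.312, giving y* = 0.22/0.0487 = 4.52.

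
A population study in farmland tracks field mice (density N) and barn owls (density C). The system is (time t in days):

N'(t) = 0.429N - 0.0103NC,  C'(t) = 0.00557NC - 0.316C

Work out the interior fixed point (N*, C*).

N* ≈ 56.7, C* ≈ 41.7

Set dC/dt = 0 with C > 0: 0.00557N - 0.316 = 0, so N* = 0.316/0.00557 = 56.7.
Set dN/dt = 0 with N > 0: 0.429 - 0.0103C = 0, so C* = 0.429/0.0103 = 41.7.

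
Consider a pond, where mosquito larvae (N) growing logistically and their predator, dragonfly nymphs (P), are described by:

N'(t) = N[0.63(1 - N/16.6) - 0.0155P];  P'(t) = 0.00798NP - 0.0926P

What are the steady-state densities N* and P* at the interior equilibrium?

From dP/dt = 0 with P > 0: 0.00798N* = 0.0926, so N* = 11.6.
Substitute into dN/dt = 0: 0.63(1 - 11.6/16.6) = 0.0155P*.
The bracket is 0.301, giving P* = 0.19/0.0155 = 12.2.

N* ≈ 11.6, P* ≈ 12.2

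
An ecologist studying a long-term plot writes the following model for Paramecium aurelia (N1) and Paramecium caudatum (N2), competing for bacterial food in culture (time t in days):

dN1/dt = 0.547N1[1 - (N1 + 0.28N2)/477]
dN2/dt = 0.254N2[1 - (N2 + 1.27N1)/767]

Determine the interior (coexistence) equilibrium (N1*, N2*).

N1* ≈ 407, N2* ≈ 250

Setting both brackets to zero gives the nullclines N1 + 0.28N2 = 477 and 1.27N1 + N2 = 767.
Substituting N2 = 767 - 1.27N1 into the first: N1(1 - 0.28·1.27) = 477 - 0.28·767.
So N1* = 262/0.644 = 407, and then N2* = 767 - 1.27·407 = 250.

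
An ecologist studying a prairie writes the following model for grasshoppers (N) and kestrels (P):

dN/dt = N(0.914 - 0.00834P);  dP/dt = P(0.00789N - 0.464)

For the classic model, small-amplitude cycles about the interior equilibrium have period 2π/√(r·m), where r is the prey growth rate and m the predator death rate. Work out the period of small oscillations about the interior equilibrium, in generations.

T ≈ 9.65 generations

Here r = 0.914 and m = 0.464, so r·m = 0.424.
ω = √0.424 = 0.651 per generation, hence T = 2π/ω ≈ 9.65 generations.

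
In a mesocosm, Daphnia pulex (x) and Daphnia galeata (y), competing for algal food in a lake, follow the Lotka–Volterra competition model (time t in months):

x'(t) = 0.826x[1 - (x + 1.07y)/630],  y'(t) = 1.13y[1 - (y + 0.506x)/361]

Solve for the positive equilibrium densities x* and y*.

Setting both brackets to zero gives the nullclines x + 1.07y = 630 and 0.506x + y = 361.
Substituting y = 361 - 0.506x into the first: x(1 - 1.07·0.506) = 630 - 1.07·361.
So x* = 244/0.459 = 531, and then y* = 361 - 0.506·531 = 92.1.

x* ≈ 531, y* ≈ 92.1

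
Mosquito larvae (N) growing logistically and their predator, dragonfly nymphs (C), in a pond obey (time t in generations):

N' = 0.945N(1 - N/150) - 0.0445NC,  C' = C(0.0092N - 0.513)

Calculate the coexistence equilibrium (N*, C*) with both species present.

N* ≈ 55.8, C* ≈ 13.3

From dC/dt = 0 with C > 0: 0.0092N* = 0.513, so N* = 55.8.
Substitute into dN/dt = 0: 0.945(1 - 55.8/150) = 0.0445C*.
The bracket is 0.628, giving C* = 0.594/0.0445 = 13.3.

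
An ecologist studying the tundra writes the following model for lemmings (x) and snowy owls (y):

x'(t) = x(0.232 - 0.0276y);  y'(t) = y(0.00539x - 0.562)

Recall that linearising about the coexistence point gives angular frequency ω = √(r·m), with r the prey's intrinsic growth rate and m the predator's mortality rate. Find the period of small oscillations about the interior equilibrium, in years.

T ≈ 17.4 years

Here r = 0.232 and m = 0.562, so r·m = 0.13.
ω = √0.13 = 0.361 per year, hence T = 2π/ω ≈ 17.4 years.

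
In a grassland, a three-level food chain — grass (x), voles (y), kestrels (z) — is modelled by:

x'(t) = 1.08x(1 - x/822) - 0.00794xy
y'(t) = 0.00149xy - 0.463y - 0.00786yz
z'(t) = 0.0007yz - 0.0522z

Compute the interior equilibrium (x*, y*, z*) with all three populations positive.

x* ≈ 371, y* ≈ 74.6, z* ≈ 11.5

From dz/dt = 0: 0.0007y* = 0.0522, so y* = 74.6.
From dx/dt = 0: 1.08(1 - x*/822) = 0.00794·74.6, giving x* = 822·(1 - 0.548) = 371.
From dy/dt = 0: 0.00149·371 - 0.463 = 0.00786z*, so z* = 0.0903/0.00786 = 11.5.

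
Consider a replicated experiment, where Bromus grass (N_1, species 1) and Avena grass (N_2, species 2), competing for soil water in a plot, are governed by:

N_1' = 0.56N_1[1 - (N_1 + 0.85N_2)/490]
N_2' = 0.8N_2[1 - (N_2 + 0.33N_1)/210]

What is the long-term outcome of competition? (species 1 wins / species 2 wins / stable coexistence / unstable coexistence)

stable coexistence

Compare the nullcline intercepts: K1/α12 = 490/0.85 = 576 > K2 = 210; K2/α21 = 210/0.33 = 636 > K1 = 490.
Since both inequalities hold, each species can invade when rare, so the interior equilibrium is stable.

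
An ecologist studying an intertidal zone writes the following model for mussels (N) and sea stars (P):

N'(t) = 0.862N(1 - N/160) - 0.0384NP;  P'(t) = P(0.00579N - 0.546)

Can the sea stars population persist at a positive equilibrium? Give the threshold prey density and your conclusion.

The predator equation gives dP/dt > 0 only when N > 0.546/0.00579 = 94.3.
Without the predator, N → K = 160. Since 160 > 94.3, the predator can invade and persist.

Threshold N = 94.3; K > 94.3, so yes, the predator persists.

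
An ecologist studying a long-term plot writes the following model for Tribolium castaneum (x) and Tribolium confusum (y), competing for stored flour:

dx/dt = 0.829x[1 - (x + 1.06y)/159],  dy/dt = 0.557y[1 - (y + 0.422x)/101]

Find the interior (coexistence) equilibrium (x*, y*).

Setting both brackets to zero gives the nullclines x + 1.06y = 159 and 0.422x + y = 101.
Substituting y = 101 - 0.422x into the first: x(1 - 1.06·0.422) = 159 - 1.06·101.
So x* = 51.9/0.553 = 94, and then y* = 101 - 0.422·94 = 61.3.

x* ≈ 94, y* ≈ 61.3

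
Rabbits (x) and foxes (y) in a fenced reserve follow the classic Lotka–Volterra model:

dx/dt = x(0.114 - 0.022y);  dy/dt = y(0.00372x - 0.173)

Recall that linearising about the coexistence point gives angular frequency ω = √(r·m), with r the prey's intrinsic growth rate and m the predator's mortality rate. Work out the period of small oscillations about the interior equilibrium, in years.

T ≈ 44.7 years

Here r = 0.114 and m = 0.173, so r·m = 0.0197.
ω = √0.0197 = 0.14 per year, hence T = 2π/ω ≈ 44.7 years.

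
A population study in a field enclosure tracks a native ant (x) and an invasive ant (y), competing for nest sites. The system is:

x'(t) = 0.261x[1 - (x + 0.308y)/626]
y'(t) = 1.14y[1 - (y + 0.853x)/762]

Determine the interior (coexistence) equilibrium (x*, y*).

x* ≈ 531, y* ≈ 309

Setting both brackets to zero gives the nullclines x + 0.308y = 626 and 0.853x + y = 762.
Substituting y = 762 - 0.853x into the first: x(1 - 0.308·0.853) = 626 - 0.308·762.
So x* = 391/0.737 = 531, and then y* = 762 - 0.853·531 = 309.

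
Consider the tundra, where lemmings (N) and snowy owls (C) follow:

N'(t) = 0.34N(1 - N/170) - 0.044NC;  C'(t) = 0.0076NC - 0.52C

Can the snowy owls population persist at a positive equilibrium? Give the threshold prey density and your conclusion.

The predator equation gives dC/dt > 0 only when N > 0.52/0.0076 = 68.4.
Without the predator, N → K = 170. Since 170 > 68.4, the predator can invade and persist.

Threshold N = 68.4; K > 68.4, so yes, the predator persists.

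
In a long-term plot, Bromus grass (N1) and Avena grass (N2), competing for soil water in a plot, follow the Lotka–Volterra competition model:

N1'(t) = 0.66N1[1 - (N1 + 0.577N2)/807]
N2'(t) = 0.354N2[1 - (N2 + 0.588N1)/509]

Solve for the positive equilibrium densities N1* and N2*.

N1* ≈ 777, N2* ≈ 52.2

Setting both brackets to zero gives the nullclines N1 + 0.577N2 = 807 and 0.588N1 + N2 = 509.
Substituting N2 = 509 - 0.588N1 into the first: N1(1 - 0.577·0.588) = 807 - 0.577·509.
So N1* = 513/0.661 = 777, and then N2* = 509 - 0.588·777 = 52.2.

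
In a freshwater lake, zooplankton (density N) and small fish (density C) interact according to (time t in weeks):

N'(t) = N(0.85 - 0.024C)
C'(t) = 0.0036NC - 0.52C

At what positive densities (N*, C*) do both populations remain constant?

N* ≈ 144, C* ≈ 35.4

Set dC/dt = 0 with C > 0: 0.0036N - 0.52 = 0, so N* = 0.52/0.0036 = 144.
Set dN/dt = 0 with N > 0: 0.85 - 0.024C = 0, so C* = 0.85/0.024 = 35.4.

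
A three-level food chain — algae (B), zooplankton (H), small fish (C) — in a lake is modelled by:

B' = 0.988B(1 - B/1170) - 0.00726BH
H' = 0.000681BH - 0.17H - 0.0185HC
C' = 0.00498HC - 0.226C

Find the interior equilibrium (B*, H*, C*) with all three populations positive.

From dC/dt = 0: 0.00498H* = 0.226, so H* = 45.4.
From dB/dt = 0: 0.988(1 - B*/1170) = 0.00726·45.4, giving B* = 1170·(1 - 0.333) = 780.
From dH/dt = 0: 0.000681·780 - 0.17 = 0.0185C*, so C* = 0.361/0.0185 = 19.5.

B* ≈ 780, H* ≈ 45.4, C* ≈ 19.5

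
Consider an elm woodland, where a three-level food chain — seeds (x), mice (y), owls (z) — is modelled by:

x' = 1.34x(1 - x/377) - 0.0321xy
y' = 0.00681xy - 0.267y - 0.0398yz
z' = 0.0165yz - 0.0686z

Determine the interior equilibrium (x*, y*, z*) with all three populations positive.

x* ≈ 339, y* ≈ 4.16, z* ≈ 51.4

From dz/dt = 0: 0.0165y* = 0.0686, so y* = 4.16.
From dx/dt = 0: 1.34(1 - x*/377) = 0.0321·4.16, giving x* = 377·(1 - 0.0996) = 339.
From dy/dt = 0: 0.00681·339 - 0.267 = 0.0398z*, so z* = 2.04/0.0398 = 51.4.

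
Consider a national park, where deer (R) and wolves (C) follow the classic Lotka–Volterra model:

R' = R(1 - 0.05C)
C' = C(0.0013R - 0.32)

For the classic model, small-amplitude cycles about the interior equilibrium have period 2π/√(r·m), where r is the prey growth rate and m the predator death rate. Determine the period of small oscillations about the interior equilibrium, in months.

T ≈ 11.1 months

Here r = 1 and m = 0.32, so r·m = 0.32.
ω = √0.32 = 0.566 per month, hence T = 2π/ω ≈ 11.1 months.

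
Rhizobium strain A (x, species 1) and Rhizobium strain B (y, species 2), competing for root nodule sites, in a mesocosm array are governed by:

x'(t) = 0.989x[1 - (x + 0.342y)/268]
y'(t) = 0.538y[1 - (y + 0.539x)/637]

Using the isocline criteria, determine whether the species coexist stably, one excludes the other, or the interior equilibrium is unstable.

stable coexistence

Compare the nullcline intercepts: K1/α12 = 268/0.342 = 784 > K2 = 637; K2/α21 = 637/0.539 = 1180 > K1 = 268.
Since both inequalities hold, each species can invade when rare, so the interior equilibrium is stable.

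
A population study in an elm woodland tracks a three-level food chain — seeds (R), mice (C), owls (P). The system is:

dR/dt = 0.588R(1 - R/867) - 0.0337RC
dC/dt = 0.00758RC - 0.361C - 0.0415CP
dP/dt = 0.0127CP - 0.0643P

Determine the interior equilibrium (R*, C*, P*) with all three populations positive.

From dP/dt = 0: 0.0127C* = 0.0643, so C* = 5.06.
From dR/dt = 0: 0.588(1 - R*/867) = 0.0337·5.06, giving R* = 867·(1 - 0.29) = 615.
From dC/dt = 0: 0.00758·615 - 0.361 = 0.0415P*, so P* = 4.3/0.0415 = 104.

R* ≈ 615, C* ≈ 5.06, P* ≈ 104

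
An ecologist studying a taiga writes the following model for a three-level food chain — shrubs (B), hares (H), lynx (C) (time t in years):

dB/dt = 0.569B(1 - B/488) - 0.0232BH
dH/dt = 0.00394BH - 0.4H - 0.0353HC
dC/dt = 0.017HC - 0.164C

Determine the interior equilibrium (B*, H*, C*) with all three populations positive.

B* ≈ 296, H* ≈ 9.65, C* ≈ 21.7

From dC/dt = 0: 0.017H* = 0.164, so H* = 9.65.
From dB/dt = 0: 0.569(1 - B*/488) = 0.0232·9.65, giving B* = 488·(1 - 0.393) = 296.
From dH/dt = 0: 0.00394·296 - 0.4 = 0.0353C*, so C* = 0.766/0.0353 = 21.7.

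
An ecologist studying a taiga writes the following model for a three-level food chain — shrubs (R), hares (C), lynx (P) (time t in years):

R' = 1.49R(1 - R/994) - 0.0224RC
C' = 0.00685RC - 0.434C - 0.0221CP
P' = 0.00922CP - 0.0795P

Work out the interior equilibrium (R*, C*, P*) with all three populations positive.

R* ≈ 865, C* ≈ 8.62, P* ≈ 249

From dP/dt = 0: 0.00922C* = 0.0795, so C* = 8.62.
From dR/dt = 0: 1.49(1 - R*/994) = 0.0224·8.62, giving R* = 994·(1 - 0.13) = 865.
From dC/dt = 0: 0.00685·865 - 0.434 = 0.0221P*, so P* = 5.49/0.0221 = 249.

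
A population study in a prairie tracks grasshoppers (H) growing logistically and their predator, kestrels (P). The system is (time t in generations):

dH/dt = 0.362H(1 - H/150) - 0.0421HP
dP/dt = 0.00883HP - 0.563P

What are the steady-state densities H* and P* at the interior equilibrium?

From dP/dt = 0 with P > 0: 0.00883H* = 0.563, so H* = 63.8.
Substitute into dH/dt = 0: 0.362(1 - 63.8/150) = 0.0421P*.
The bracket is 0.575, giving P* = 0.208/0.0421 = 4.94.

H* ≈ 63.8, P* ≈ 4.94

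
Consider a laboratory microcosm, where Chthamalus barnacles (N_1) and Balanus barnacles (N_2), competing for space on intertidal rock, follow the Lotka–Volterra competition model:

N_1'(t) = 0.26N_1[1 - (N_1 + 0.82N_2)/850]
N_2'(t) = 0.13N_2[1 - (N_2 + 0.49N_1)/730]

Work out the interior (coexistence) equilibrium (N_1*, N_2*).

N_1* ≈ 420, N_2* ≈ 524

Setting both brackets to zero gives the nullclines N_1 + 0.82N_2 = 850 and 0.49N_1 + N_2 = 730.
Substituting N_2 = 730 - 0.49N_1 into the first: N_1(1 - 0.82·0.49) = 850 - 0.82·730.
So N_1* = 251/0.598 = 420, and then N_2* = 730 - 0.49·420 = 524.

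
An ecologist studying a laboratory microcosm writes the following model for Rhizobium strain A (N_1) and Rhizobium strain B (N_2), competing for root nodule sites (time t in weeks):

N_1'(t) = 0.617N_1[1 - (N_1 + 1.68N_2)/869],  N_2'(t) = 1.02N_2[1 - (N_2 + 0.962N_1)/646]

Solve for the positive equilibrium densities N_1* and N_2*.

N_1* ≈ 351, N_2* ≈ 308

Setting both brackets to zero gives the nullclines N_1 + 1.68N_2 = 869 and 0.962N_1 + N_2 = 646.
Substituting N_2 = 646 - 0.962N_1 into the first: N_1(1 - 1.68·0.962) = 869 - 1.68·646.
So N_1* = -216/-0.616 = 351, and then N_2* = 646 - 0.962·351 = 308.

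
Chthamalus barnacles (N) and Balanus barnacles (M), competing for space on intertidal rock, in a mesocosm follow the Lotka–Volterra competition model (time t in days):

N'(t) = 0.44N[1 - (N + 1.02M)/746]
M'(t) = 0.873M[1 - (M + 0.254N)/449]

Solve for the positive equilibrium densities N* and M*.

Setting both brackets to zero gives the nullclines N + 1.02M = 746 and 0.254N + M = 449.
Substituting M = 449 - 0.254N into the first: N(1 - 1.02·0.254) = 746 - 1.02·449.
So N* = 288/0.741 = 389, and then M* = 449 - 0.254·389 = 350.

N* ≈ 389, M* ≈ 350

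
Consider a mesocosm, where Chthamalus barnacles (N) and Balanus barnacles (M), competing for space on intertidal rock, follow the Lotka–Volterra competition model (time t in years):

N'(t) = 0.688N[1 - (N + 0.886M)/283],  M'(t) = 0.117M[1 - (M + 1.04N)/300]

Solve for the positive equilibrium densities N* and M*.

Setting both brackets to zero gives the nullclines N + 0.886M = 283 and 1.04N + M = 300.
Substituting M = 300 - 1.04N into the first: N(1 - 0.886·1.04) = 283 - 0.886·300.
So N* = 17.2/0.0786 = 219, and then M* = 300 - 1.04·219 = 72.3.

N* ≈ 219, M* ≈ 72.3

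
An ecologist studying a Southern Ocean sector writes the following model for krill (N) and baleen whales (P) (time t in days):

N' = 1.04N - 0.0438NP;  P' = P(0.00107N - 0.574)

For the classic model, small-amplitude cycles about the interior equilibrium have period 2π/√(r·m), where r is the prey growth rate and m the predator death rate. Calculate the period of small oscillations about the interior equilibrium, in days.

Here r = 1.04 and m = 0.574, so r·m = 0.597.
ω = √0.597 = 0.773 per day, hence T = 2π/ω ≈ 8.13 days.

T ≈ 8.13 days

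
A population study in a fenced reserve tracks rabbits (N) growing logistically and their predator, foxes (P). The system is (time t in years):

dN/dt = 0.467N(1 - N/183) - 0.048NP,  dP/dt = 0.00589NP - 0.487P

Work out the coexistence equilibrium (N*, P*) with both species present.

N* ≈ 82.7, P* ≈ 5.33

From dP/dt = 0 with P > 0: 0.00589N* = 0.487, so N* = 82.7.
Substitute into dN/dt = 0: 0.467(1 - 82.7/183) = 0.048P*.
The bracket is 0.548, giving P* = 0.256/0.048 = 5.33.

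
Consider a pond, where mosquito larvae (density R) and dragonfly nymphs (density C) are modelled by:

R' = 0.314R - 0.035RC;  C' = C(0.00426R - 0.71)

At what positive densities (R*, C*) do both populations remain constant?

Set dC/dt = 0 with C > 0: 0.00426R - 0.71 = 0, so R* = 0.71/0.00426 = 167.
Set dR/dt = 0 with R > 0: 0.314 - 0.035C = 0, so C* = 0.314/0.035 = 8.97.

R* ≈ 167, C* ≈ 8.97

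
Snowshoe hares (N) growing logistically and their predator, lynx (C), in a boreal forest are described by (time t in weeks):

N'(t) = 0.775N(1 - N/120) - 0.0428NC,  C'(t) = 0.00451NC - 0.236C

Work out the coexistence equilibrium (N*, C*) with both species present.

N* ≈ 52.3, C* ≈ 10.2

From dC/dt = 0 with C > 0: 0.00451N* = 0.236, so N* = 52.3.
Substitute into dN/dt = 0: 0.775(1 - 52.3/120) = 0.0428C*.
The bracket is 0.564, giving C* = 0.437/0.0428 = 10.2.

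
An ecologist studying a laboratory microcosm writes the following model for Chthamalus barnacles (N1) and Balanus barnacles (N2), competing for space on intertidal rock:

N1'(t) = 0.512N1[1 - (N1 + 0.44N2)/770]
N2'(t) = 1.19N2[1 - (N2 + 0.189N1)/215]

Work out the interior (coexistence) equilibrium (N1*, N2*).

N1* ≈ 737, N2* ≈ 75.8

Setting both brackets to zero gives the nullclines N1 + 0.44N2 = 770 and 0.189N1 + N2 = 215.
Substituting N2 = 215 - 0.189N1 into the first: N1(1 - 0.44·0.189) = 770 - 0.44·215.
So N1* = 675/0.917 = 737, and then N2* = 215 - 0.189·737 = 75.8.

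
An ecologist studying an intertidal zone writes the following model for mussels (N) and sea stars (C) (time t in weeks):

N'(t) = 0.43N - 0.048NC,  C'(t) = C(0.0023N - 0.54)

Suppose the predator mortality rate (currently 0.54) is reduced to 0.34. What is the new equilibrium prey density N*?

At the interior fixed point, setting dC/dt = 0 with C > 0 fixes N* = (predator death rate)/(NC coefficient) — independent of the other coefficients.
With the change, N* = 0.34/0.0023 = 148; it falls from 235.

N* ≈ 148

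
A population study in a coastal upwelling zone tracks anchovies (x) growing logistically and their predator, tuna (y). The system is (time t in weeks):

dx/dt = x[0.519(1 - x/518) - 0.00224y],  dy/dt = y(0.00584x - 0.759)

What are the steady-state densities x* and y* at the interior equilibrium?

x* ≈ 130, y* ≈ 174

From dy/dt = 0 with y > 0: 0.00584x* = 0.759, so x* = 130.
Substitute into dx/dt = 0: 0.519(1 - 130/518) = 0.00224y*.
The bracket is 0.749, giving y* = 0.389/0.00224 = 174.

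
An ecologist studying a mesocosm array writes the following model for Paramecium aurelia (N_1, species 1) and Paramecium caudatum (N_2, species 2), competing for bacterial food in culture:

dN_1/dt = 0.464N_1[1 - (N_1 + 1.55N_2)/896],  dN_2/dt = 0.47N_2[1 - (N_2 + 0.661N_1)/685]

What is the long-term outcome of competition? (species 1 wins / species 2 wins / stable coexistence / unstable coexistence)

Compare the nullcline intercepts: K1/α12 = 896/1.55 = 578 < K2 = 685; K2/α21 = 685/0.661 = 1040 > K1 = 896.
Since the inequalities point opposite ways, species 2 can invade but species 1 cannot.

species 2 excludes species 1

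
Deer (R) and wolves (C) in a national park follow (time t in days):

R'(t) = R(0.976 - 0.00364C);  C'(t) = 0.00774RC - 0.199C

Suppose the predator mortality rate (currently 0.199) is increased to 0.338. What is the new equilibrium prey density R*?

At the interior fixed point, setting dC/dt = 0 with C > 0 fixes R* = (predator death rate)/(RC coefficient) — independent of the other coefficients.
With the change, R* = 0.338/0.00774 = 43.7; it rises from 25.7.

R* ≈ 43.7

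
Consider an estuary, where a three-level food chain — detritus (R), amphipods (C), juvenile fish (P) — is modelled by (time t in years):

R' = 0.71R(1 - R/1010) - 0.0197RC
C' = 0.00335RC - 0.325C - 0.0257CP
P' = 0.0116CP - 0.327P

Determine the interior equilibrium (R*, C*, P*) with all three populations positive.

From dP/dt = 0: 0.0116C* = 0.327, so C* = 28.2.
From dR/dt = 0: 0.71(1 - R*/1010) = 0.0197·28.2, giving R* = 1010·(1 - 0.782) = 220.
From dC/dt = 0: 0.00335·220 - 0.325 = 0.0257P*, so P* = 0.412/0.0257 = 16.

R* ≈ 220, C* ≈ 28.2, P* ≈ 16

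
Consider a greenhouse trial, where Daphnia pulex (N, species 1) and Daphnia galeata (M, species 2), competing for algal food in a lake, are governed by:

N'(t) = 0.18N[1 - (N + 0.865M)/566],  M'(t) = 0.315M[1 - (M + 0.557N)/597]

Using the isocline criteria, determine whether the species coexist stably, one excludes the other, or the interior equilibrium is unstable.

Compare the nullcline intercepts: K1/α12 = 566/0.865 = 654 > K2 = 597; K2/α21 = 597/0.557 = 1070 > K1 = 566.
Since both inequalities hold, each species can invade when rare, so the interior equilibrium is stable.

stable coexistence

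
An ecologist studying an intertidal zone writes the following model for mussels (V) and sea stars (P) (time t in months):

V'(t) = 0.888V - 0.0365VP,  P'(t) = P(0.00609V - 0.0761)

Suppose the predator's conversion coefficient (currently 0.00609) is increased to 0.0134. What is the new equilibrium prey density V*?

At the interior fixed point, setting dP/dt = 0 with P > 0 fixes V* = (predator death rate)/(VP coefficient) — independent of the other coefficients.
With the change, V* = 0.0761/0.0134 = 5.68; it falls from 12.5.

V* ≈ 5.68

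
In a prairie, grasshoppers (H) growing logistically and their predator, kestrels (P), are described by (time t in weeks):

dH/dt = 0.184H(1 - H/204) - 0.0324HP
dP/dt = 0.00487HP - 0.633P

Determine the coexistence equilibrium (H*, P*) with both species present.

H* ≈ 130, P* ≈ 2.06

From dP/dt = 0 with P > 0: 0.00487H* = 0.633, so H* = 130.
Substitute into dH/dt = 0: 0.184(1 - 130/204) = 0.0324P*.
The bracket is 0.363, giving P* = 0.0668/0.0324 = 2.06.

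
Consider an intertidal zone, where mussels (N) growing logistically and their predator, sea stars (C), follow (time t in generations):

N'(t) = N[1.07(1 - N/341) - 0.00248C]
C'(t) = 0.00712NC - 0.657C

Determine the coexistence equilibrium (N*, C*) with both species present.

N* ≈ 92.3, C* ≈ 315

From dC/dt = 0 with C > 0: 0.00712N* = 0.657, so N* = 92.3.
Substitute into dN/dt = 0: 1.07(1 - 92.3/341) = 0.00248C*.
The bracket is 0.729, giving C* = 0.78/0.00248 = 315.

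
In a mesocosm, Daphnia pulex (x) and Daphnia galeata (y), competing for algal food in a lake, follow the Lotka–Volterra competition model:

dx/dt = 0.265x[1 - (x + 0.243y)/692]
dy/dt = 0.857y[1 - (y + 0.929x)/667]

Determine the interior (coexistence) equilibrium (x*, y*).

Setting both brackets to zero gives the nullclines x + 0.243y = 692 and 0.929x + y = 667.
Substituting y = 667 - 0.929x into the first: x(1 - 0.243·0.929) = 692 - 0.243·667.
So x* = 530/0.774 = 684, and then y* = 667 - 0.929·684 = 31.2.

x* ≈ 684, y* ≈ 31.2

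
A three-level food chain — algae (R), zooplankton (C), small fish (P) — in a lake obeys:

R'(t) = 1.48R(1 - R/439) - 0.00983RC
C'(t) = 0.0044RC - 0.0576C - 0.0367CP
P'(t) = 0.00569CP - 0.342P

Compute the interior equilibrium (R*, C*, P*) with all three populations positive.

From dP/dt = 0: 0.00569C* = 0.342, so C* = 60.1.
From dR/dt = 0: 1.48(1 - R*/439) = 0.00983·60.1, giving R* = 439·(1 - 0.399) = 264.
From dC/dt = 0: 0.0044·264 - 0.0576 = 0.0367P*, so P* = 1.1/0.0367 = 30.1.

R* ≈ 264, C* ≈ 60.1, P* ≈ 30.1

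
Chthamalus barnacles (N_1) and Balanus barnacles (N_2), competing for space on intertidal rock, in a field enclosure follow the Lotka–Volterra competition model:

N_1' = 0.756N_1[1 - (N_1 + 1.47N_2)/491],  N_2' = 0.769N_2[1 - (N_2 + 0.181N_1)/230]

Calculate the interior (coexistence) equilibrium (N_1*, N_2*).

Setting both brackets to zero gives the nullclines N_1 + 1.47N_2 = 491 and 0.181N_1 + N_2 = 230.
Substituting N_2 = 230 - 0.181N_1 into the first: N_1(1 - 1.47·0.181) = 491 - 1.47·230.
So N_1* = 153/0.734 = 208, and then N_2* = 230 - 0.181·208 = 192.

N_1* ≈ 208, N_2* ≈ 192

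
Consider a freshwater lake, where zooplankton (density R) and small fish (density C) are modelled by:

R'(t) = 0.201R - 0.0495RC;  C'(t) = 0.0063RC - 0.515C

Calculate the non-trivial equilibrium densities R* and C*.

Set dC/dt = 0 with C > 0: 0.0063R - 0.515 = 0, so R* = 0.515/0.0063 = 81.7.
Set dR/dt = 0 with R > 0: 0.201 - 0.0495C = 0, so C* = 0.201/0.0495 = 4.06.

R* ≈ 81.7, C* ≈ 4.06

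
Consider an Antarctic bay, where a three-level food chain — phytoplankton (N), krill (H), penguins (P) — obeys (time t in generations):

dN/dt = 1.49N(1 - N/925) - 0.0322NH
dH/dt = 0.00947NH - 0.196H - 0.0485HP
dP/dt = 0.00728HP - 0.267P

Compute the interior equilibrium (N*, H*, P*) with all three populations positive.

N* ≈ 192, H* ≈ 36.7, P* ≈ 33.4

From dP/dt = 0: 0.00728H* = 0.267, so H* = 36.7.
From dN/dt = 0: 1.49(1 - N*/925) = 0.0322·36.7, giving N* = 925·(1 - 0.793) = 192.
From dH/dt = 0: 0.00947·192 - 0.196 = 0.0485P*, so P* = 1.62/0.0485 = 33.4.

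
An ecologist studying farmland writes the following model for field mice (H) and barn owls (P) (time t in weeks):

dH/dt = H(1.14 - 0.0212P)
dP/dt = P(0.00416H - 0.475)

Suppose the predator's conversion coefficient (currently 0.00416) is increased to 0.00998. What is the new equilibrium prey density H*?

At the interior fixed point, setting dP/dt = 0 with P > 0 fixes H* = (predator death rate)/(HP coefficient) — independent of the other coefficients.
With the change, H* = 0.475/0.00998 = 47.6; it falls from 114.

H* ≈ 47.6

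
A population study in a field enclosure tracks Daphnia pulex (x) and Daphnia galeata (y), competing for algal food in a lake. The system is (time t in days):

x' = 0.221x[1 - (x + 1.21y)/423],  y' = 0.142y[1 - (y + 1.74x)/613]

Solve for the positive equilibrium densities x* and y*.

x* ≈ 288, y* ≈ 111

Setting both brackets to zero gives the nullclines x + 1.21y = 423 and 1.74x + y = 613.
Substituting y = 613 - 1.74x into the first: x(1 - 1.21·1.74) = 423 - 1.21·613.
So x* = -319/-1.11 = 288, and then y* = 613 - 1.74·288 = 111.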